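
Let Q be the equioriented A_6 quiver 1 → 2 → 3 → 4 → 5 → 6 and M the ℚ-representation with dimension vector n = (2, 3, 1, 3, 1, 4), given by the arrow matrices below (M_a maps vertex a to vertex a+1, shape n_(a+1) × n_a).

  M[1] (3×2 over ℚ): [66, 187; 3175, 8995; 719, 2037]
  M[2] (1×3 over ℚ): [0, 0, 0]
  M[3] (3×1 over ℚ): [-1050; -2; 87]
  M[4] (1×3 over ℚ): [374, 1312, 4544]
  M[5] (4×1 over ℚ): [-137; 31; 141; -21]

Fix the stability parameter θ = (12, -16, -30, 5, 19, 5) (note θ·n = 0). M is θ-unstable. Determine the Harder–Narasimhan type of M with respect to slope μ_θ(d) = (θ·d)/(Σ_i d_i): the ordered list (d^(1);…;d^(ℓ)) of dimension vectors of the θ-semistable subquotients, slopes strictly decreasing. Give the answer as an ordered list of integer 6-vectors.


Via rank(M_{q-1}∘⋯∘M_p): M ≅ I[1,2]^2, I[2,2], I[3,6], I[4,4]^2, I[6,6]^3.
μ_θ-semistable layers: μ^(1)=12; μ^(2)=5; μ^(3)=-2; μ^(4)=-16; μ^(5)=-30

((0, 0, 0, 0, 1, 1); (0, 0, 0, 3, 0, 3); (2, 2, 0, 0, 0, 0); (0, 1, 0, 0, 0, 0); (0, 0, 1, 0, 0, 0))


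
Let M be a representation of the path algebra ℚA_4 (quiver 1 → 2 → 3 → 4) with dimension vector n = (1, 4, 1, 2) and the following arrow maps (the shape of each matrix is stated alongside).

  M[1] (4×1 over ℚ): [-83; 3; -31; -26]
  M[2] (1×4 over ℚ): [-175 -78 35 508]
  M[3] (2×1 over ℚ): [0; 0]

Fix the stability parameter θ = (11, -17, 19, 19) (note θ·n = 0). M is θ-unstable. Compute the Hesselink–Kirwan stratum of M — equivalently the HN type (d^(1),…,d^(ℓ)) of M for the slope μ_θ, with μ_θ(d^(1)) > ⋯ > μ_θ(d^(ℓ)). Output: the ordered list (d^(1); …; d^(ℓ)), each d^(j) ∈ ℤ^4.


Via rank(M_{q-1}∘⋯∘M_p): M ≅ I[1,3], I[2,2]^3, I[4,4]^2.
μ_θ-semistable layers: μ^(1)=19; μ^(2)=-3; μ^(3)=-17

((0, 0, 1, 2); (1, 1, 0, 0); (0, 3, 0, 0))


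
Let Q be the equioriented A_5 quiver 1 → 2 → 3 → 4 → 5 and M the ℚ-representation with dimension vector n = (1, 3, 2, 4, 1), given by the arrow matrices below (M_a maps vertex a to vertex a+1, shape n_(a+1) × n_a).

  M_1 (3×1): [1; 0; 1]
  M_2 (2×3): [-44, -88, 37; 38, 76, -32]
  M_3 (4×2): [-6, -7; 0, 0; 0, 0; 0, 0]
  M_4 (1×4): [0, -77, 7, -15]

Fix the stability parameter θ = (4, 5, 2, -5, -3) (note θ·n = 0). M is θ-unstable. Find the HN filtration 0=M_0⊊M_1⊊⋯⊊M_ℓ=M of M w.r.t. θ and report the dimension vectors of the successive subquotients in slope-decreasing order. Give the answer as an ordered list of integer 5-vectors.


Via rank(M_{q-1}∘⋯∘M_p): M ≅ I[1,3], I[2,2], I[2,4], I[4,4]^2, I[4,5].
μ_θ-semistable layers: μ^(1)=5; μ^(2)=11/3; μ^(3)=2/3; μ^(4)=-3; μ^(5)=-5

((0, 1, 0, 0, 0); (1, 1, 1, 0, 0); (0, 1, 1, 1, 0); (0, 0, 0, 0, 1); (0, 0, 0, 3, 0))


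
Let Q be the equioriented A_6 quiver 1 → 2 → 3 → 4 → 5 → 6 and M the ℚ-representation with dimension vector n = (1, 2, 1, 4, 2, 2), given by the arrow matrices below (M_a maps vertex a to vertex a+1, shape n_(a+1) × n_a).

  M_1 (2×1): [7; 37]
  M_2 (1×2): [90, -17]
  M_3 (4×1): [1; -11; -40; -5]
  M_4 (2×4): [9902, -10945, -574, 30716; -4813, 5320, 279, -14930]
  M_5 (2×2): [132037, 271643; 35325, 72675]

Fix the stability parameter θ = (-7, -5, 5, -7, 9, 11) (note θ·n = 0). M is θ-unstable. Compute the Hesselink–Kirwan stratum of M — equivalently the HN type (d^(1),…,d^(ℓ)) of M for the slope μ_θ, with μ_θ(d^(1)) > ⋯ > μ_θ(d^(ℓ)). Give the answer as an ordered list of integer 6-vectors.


Via rank(M_{q-1}∘⋯∘M_p): M ≅ I[1,5], I[2,2], I[4,4]^2, I[4,6], I[6,6].
μ_θ-semistable layers: μ^(1)=11; μ^(2)=9; μ^(3)=-1; μ^(4)=-5; μ^(5)=-7

((0, 0, 0, 0, 0, 2); (0, 0, 0, 0, 2, 0); (0, 0, 1, 1, 0, 0); (0, 2, 0, 0, 0, 0); (1, 0, 0, 3, 0, 0))


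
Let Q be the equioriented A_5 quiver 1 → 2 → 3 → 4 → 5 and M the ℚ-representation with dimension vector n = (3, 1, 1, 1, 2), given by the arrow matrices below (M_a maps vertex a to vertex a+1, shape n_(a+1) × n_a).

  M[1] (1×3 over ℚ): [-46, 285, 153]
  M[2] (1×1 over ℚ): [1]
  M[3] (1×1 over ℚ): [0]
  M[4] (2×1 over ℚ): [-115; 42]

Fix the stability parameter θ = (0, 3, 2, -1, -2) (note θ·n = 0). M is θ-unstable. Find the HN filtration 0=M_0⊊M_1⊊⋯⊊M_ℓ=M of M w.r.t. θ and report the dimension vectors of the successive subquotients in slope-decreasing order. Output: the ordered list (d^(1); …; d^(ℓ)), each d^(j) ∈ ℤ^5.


Barcode: M ≅ I[1,1]^2, I[1,3], I[4,5], I[5,5]. HN layers by μ_θ (4 steps, strictly decreasing):
  μ^(1)=5/2; μ^(2)=0; μ^(3)=-3/2; μ^(4)=-2

((0, 1, 1, 0, 0); (3, 0, 0, 0, 0); (0, 0, 0, 1, 1); (0, 0, 0, 0, 1))


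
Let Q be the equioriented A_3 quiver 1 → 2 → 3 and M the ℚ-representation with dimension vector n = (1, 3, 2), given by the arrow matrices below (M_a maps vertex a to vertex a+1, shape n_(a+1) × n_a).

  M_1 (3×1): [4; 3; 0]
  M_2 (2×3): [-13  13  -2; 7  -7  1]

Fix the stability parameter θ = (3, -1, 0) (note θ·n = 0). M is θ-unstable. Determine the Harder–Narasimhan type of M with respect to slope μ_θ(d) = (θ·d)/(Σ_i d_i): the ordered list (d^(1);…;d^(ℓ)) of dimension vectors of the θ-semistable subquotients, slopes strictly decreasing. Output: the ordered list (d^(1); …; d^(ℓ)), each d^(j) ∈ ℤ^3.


Via rank(M_{q-1}∘⋯∘M_p): M ≅ I[1,3], I[2,2], I[2,3].
μ_θ-semistable layers: μ^(1)=2/3; μ^(2)=0; μ^(3)=-1

((1, 1, 1); (0, 0, 1); (0, 2, 0))


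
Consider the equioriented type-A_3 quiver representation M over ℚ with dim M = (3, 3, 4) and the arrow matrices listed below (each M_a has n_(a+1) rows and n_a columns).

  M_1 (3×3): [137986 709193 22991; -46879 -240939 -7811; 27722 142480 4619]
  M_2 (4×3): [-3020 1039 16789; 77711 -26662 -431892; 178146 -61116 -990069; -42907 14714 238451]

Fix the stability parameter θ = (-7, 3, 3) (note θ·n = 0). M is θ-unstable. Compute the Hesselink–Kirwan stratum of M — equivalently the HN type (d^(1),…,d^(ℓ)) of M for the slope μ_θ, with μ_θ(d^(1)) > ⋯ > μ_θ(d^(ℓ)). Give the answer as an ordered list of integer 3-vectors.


Barcode: M ≅ I[1,3]^3, I[3,3]. HN layers by μ_θ (2 steps, strictly decreasing):
  μ^(1)=3; μ^(2)=-7

((0, 3, 4); (3, 0, 0))


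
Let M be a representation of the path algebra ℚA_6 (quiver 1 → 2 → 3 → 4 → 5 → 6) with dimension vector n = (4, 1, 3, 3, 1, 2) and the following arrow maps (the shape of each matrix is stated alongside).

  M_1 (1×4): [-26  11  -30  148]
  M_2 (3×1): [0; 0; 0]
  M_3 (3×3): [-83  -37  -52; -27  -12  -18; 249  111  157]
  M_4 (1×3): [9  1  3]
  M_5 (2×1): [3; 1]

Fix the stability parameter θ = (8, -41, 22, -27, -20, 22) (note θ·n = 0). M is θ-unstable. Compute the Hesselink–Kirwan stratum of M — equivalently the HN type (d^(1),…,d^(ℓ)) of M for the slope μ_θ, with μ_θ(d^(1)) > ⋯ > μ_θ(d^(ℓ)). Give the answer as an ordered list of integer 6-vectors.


Via rank(M_{q-1}∘⋯∘M_p): M ≅ I[1,1]^3, I[1,2], I[3,4]^2, I[3,6], I[6,6].
μ_θ-semistable layers: μ^(1)=22; μ^(2)=8; μ^(3)=-5/2; μ^(4)=-25/3; μ^(5)=-33/2

((0, 0, 0, 0, 0, 2); (3, 0, 0, 0, 0, 0); (0, 0, 2, 2, 0, 0); (0, 0, 1, 1, 1, 0); (1, 1, 0, 0, 0, 0))


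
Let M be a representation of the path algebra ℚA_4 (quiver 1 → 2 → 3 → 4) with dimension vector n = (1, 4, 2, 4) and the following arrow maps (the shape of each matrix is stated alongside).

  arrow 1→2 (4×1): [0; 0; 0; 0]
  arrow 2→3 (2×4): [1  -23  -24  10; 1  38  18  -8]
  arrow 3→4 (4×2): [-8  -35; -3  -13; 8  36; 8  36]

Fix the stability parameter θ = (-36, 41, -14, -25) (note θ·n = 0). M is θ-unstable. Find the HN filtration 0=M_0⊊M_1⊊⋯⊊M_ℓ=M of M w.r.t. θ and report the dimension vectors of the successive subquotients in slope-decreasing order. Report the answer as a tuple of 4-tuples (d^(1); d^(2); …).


Barcode: M ≅ I[1,1], I[2,2]^2, I[2,4]^2, I[4,4]^2. HN layers by μ_θ (4 steps, strictly decreasing):
  μ^(1)=41; μ^(2)=2/3; μ^(3)=-25; μ^(4)=-36

((0, 2, 0, 0); (0, 2, 2, 2); (0, 0, 0, 2); (1, 0, 0, 0))


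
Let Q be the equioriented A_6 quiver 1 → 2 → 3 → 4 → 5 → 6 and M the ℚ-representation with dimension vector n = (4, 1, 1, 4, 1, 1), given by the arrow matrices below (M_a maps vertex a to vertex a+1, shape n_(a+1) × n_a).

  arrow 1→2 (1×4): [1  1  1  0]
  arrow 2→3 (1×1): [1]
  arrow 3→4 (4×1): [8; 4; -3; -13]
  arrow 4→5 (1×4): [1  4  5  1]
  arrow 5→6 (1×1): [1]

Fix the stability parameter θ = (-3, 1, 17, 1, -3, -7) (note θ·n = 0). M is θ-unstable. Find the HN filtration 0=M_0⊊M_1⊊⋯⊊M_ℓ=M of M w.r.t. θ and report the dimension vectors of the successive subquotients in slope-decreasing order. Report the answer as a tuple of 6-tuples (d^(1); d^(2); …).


Interval decomposition of M: I[1,1]^3, I[1,6], I[4,4]^3.
HN type (ℓ=3): μ^(1)=2; μ^(2)=1; μ^(3)=-3

((0, 0, 1, 1, 1, 1); (0, 1, 0, 3, 0, 0); (4, 0, 0, 0, 0, 0))


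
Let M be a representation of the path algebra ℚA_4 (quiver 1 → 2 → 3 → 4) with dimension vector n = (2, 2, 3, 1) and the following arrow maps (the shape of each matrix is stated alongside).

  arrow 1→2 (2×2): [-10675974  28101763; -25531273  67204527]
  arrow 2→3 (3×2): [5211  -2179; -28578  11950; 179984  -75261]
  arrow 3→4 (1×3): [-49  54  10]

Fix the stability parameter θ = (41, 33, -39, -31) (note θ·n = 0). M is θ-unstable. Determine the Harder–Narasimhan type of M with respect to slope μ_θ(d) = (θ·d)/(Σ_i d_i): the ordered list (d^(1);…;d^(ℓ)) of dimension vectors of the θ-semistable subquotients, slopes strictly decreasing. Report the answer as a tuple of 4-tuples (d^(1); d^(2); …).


Via rank(M_{q-1}∘⋯∘M_p): M ≅ I[1,3], I[1,4], I[3,3].
μ_θ-semistable layers: μ^(1)=35/3; μ^(2)=1; μ^(3)=-39

((1, 1, 1, 0); (1, 1, 1, 1); (0, 0, 1, 0))


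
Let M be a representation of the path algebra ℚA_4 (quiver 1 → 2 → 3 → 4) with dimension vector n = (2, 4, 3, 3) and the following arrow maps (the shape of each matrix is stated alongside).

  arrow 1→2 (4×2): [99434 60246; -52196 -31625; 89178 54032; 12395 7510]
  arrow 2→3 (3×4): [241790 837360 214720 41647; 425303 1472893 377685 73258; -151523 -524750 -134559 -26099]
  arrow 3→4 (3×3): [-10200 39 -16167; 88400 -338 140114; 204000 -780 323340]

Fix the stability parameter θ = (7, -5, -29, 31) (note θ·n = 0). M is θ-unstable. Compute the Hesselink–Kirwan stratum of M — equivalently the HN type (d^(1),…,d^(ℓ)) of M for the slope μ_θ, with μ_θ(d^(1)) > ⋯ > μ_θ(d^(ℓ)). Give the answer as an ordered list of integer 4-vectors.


Interval decomposition of M: I[1,3], I[1,4], I[2,2], I[2,3], I[4,4]^2.
HN type (ℓ=4): μ^(1)=31; μ^(2)=-5; μ^(3)=-9; μ^(4)=-17

((0, 0, 0, 3); (0, 1, 0, 0); (2, 2, 2, 0); (0, 1, 1, 0))


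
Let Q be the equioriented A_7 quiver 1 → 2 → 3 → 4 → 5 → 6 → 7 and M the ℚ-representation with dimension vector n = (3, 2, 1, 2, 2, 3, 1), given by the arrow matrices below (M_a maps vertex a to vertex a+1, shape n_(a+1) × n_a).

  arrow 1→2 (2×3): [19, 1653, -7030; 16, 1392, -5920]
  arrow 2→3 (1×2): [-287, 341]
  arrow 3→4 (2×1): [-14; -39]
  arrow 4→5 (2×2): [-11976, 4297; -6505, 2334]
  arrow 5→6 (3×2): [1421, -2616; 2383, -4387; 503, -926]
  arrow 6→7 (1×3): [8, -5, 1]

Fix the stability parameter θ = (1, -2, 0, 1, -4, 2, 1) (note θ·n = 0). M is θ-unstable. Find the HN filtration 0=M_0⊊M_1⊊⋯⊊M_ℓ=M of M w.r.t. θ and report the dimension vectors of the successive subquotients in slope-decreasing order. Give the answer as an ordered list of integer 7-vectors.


Via rank(M_{q-1}∘⋯∘M_p): M ≅ I[1,1]^2, I[1,6], I[2,2], I[4,7], I[6,6].
μ_θ-semistable layers: μ^(1)=2; μ^(2)=3/2; μ^(3)=1; μ^(4)=-4/5; μ^(5)=-3/2; μ^(6)=-2

((0, 0, 0, 0, 0, 2, 0); (0, 0, 0, 0, 0, 1, 1); (2, 0, 0, 0, 0, 0, 0); (1, 1, 1, 1, 1, 0, 0); (0, 0, 0, 1, 1, 0, 0); (0, 1, 0, 0, 0, 0, 0))


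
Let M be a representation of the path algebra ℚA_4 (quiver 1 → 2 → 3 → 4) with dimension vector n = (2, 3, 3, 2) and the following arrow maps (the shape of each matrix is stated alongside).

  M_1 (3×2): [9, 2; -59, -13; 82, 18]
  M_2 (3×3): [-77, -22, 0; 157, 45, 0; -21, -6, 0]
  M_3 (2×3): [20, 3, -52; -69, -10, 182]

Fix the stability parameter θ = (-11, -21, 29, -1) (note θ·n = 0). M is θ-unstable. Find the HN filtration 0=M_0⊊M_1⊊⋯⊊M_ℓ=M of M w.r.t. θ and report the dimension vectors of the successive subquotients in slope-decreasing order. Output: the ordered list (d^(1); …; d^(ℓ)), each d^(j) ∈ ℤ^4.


Via rank(M_{q-1}∘⋯∘M_p): M ≅ I[1,4]^2, I[2,2], I[3,3].
μ_θ-semistable layers: μ^(1)=29; μ^(2)=14; μ^(3)=-16; μ^(4)=-21

((0, 0, 1, 0); (0, 0, 2, 2); (2, 2, 0, 0); (0, 1, 0, 0))


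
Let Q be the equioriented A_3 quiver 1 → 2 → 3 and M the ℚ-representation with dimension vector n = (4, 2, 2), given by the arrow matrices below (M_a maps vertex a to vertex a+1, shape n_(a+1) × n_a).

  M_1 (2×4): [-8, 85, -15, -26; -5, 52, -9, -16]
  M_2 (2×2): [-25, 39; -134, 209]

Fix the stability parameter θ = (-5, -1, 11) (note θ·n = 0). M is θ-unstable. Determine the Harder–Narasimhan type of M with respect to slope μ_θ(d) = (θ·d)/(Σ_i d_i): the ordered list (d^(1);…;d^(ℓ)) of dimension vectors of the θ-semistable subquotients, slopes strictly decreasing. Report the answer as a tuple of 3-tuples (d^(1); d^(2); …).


Barcode: M ≅ I[1,1]^2, I[1,3]^2. HN layers by μ_θ (3 steps, strictly decreasing):
  μ^(1)=11; μ^(2)=-1; μ^(3)=-5

((0, 0, 2); (0, 2, 0); (4, 0, 0))


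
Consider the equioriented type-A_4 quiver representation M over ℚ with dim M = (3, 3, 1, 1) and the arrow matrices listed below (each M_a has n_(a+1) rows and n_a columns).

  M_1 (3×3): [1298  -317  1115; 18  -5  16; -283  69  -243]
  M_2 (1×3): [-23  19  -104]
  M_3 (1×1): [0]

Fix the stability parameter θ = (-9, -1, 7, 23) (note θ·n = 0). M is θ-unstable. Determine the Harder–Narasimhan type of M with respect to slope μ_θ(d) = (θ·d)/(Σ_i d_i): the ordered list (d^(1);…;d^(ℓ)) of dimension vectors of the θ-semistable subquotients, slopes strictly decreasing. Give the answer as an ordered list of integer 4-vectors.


Interval decomposition of M: I[1,2]^2, I[1,3], I[4,4].
HN type (ℓ=4): μ^(1)=23; μ^(2)=7; μ^(3)=-1; μ^(4)=-9

((0, 0, 0, 1); (0, 0, 1, 0); (0, 3, 0, 0); (3, 0, 0, 0))


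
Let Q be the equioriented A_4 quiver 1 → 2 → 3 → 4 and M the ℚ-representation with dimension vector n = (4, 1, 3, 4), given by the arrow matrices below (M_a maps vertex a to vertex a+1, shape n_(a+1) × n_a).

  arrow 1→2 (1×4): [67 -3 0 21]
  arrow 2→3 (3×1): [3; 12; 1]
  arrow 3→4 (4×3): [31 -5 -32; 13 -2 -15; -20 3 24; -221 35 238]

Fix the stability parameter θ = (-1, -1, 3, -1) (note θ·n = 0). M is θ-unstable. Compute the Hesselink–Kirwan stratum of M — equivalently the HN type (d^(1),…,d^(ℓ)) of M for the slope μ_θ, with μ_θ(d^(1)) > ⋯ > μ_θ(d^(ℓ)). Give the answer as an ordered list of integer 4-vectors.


Interval decomposition of M: I[1,1]^3, I[1,4], I[3,4]^2, I[4,4].
HN type (ℓ=2): μ^(1)=1; μ^(2)=-1

((0, 0, 3, 3); (4, 1, 0, 1))


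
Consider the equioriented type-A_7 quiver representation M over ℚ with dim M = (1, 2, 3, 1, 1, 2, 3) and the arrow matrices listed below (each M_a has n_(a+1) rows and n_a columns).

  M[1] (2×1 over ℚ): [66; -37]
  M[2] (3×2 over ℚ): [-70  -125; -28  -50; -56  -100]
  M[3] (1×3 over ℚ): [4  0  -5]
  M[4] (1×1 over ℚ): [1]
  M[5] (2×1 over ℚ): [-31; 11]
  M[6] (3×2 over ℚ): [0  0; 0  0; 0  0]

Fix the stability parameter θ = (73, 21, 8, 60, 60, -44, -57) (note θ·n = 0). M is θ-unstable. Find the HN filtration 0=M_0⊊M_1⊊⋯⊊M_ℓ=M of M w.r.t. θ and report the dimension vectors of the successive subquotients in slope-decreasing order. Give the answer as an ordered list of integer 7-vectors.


Barcode: M ≅ I[1,3], I[2,2], I[3,3], I[3,6], I[6,6], I[7,7]^3. HN layers by μ_θ (6 steps, strictly decreasing):
  μ^(1)=34; μ^(2)=76/3; μ^(3)=21; μ^(4)=8; μ^(5)=-44; μ^(6)=-57

((1, 1, 1, 0, 0, 0, 0); (0, 0, 0, 1, 1, 1, 0); (0, 1, 0, 0, 0, 0, 0); (0, 0, 2, 0, 0, 0, 0); (0, 0, 0, 0, 0, 1, 0); (0, 0, 0, 0, 0, 0, 3))


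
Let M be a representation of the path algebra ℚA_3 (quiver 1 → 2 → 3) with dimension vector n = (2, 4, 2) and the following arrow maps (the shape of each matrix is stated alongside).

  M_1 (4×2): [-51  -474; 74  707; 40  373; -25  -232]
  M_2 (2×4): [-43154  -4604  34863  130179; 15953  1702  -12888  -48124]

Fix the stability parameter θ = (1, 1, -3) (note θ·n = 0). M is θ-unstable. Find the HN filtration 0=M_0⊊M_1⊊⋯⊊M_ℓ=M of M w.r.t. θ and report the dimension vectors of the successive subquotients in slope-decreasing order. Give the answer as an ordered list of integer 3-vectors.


Interval decomposition of M: I[1,3]^2, I[2,2]^2.
HN type (ℓ=2): μ^(1)=1; μ^(2)=-1/3

((0, 2, 0); (2, 2, 2))


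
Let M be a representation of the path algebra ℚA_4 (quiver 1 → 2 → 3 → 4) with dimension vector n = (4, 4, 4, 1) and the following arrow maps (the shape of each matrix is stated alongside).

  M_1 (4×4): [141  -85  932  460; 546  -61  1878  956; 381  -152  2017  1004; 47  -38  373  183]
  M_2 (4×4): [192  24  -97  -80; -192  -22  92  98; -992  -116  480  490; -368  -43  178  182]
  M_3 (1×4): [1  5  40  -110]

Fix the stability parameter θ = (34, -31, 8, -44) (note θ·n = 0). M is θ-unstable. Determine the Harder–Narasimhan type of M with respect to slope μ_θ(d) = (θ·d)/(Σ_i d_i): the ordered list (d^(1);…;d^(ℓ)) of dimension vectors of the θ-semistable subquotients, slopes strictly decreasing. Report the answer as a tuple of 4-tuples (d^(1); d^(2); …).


Interval decomposition of M: I[1,2], I[1,3]^2, I[1,4], I[3,3].
HN type (ℓ=3): μ^(1)=8; μ^(2)=3/2; μ^(3)=-33/4

((0, 0, 3, 0); (3, 3, 0, 0); (1, 1, 1, 1))


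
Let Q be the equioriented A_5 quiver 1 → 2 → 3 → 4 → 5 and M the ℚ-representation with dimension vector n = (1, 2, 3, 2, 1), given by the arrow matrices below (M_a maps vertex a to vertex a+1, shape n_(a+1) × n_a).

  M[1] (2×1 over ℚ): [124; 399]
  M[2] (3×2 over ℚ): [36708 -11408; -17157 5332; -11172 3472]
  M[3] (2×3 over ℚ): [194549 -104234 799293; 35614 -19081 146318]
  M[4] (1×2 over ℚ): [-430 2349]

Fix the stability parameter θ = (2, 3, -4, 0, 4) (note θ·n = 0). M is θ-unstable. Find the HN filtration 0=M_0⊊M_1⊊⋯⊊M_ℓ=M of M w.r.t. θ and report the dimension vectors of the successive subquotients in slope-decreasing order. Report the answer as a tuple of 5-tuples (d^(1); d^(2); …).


Via rank(M_{q-1}∘⋯∘M_p): M ≅ I[1,2], I[2,5], I[3,3], I[3,4].
μ_θ-semistable layers: μ^(1)=4; μ^(2)=3; μ^(3)=2; μ^(4)=0; μ^(5)=-1/2; μ^(6)=-4

((0, 0, 0, 0, 1); (0, 1, 0, 0, 0); (1, 0, 0, 0, 0); (0, 0, 0, 2, 0); (0, 1, 1, 0, 0); (0, 0, 2, 0, 0))


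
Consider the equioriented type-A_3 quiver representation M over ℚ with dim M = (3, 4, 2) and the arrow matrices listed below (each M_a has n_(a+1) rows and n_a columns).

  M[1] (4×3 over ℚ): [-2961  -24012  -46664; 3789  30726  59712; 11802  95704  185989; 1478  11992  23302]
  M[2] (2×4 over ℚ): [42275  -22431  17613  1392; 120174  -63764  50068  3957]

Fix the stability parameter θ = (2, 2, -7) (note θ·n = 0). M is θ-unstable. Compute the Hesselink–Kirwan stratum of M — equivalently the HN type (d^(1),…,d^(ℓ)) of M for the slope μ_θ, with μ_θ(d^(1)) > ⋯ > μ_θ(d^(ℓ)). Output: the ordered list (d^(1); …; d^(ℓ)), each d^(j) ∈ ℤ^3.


Interval decomposition of M: I[1,2], I[1,3]^2, I[2,2].
HN type (ℓ=2): μ^(1)=2; μ^(2)=-1

((1, 2, 0); (2, 2, 2))


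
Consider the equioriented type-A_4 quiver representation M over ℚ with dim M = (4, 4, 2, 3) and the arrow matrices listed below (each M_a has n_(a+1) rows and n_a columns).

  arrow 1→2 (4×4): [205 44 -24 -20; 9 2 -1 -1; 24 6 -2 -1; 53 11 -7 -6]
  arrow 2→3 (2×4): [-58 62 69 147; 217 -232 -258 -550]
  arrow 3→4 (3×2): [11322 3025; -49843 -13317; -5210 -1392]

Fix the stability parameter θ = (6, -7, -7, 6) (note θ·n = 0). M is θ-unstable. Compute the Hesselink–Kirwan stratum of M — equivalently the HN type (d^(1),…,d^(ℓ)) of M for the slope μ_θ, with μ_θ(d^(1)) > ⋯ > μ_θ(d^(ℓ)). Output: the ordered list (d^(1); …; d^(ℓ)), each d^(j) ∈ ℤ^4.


Interval decomposition of M: I[1,2]^2, I[1,4]^2, I[4,4].
HN type (ℓ=3): μ^(1)=6; μ^(2)=-1/2; μ^(3)=-8/3

((0, 0, 0, 3); (2, 2, 0, 0); (2, 2, 2, 0))


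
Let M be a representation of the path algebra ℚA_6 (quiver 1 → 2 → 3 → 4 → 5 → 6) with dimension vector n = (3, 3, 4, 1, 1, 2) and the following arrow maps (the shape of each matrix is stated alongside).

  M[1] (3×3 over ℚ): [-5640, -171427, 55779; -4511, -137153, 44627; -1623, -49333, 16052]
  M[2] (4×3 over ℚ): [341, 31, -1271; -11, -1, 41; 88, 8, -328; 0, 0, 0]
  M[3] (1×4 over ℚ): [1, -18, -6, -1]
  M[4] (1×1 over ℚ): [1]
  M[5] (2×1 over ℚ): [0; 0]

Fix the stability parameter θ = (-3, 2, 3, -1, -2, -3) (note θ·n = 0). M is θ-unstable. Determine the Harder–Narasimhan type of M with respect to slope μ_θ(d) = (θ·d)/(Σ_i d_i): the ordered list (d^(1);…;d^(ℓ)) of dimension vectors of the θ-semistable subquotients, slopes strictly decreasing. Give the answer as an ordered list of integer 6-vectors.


Interval decomposition of M: I[1,2]^2, I[1,5], I[3,3]^3, I[6,6]^2.
HN type (ℓ=4): μ^(1)=3; μ^(2)=2; μ^(3)=1/2; μ^(4)=-3

((0, 0, 3, 0, 0, 0); (0, 2, 0, 0, 0, 0); (0, 1, 1, 1, 1, 0); (3, 0, 0, 0, 0, 2))


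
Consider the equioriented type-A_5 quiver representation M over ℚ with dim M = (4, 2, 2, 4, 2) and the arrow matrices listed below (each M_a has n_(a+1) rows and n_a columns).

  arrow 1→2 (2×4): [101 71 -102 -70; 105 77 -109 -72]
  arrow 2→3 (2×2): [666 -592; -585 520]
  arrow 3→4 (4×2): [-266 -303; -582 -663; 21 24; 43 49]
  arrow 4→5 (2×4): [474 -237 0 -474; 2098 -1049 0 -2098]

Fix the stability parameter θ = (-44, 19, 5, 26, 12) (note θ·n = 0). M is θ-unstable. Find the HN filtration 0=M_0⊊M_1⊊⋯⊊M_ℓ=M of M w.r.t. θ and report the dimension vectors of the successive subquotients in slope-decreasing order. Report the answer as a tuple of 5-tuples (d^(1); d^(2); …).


Barcode: M ≅ I[1,1]^2, I[1,2], I[1,5], I[3,4], I[4,4]^2, I[5,5]. HN layers by μ_θ (5 steps, strictly decreasing):
  μ^(1)=26; μ^(2)=19; μ^(3)=12; μ^(4)=5; μ^(5)=-44

((0, 0, 0, 3, 0); (0, 1, 0, 1, 1); (0, 1, 1, 0, 1); (0, 0, 1, 0, 0); (4, 0, 0, 0, 0))


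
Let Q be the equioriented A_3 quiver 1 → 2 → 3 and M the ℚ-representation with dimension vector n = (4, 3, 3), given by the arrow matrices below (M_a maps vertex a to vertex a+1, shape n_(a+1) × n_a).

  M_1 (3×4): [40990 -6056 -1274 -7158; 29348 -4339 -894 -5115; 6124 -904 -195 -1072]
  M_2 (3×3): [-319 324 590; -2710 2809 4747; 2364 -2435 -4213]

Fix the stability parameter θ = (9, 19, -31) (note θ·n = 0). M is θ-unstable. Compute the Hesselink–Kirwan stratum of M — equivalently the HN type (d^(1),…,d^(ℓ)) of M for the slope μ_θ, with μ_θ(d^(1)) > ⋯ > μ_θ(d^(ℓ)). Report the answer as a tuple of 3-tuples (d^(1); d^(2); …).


Interval decomposition of M: I[1,1], I[1,2], I[1,3]^2, I[3,3].
HN type (ℓ=4): μ^(1)=19; μ^(2)=9; μ^(3)=-1; μ^(4)=-31

((0, 1, 0); (2, 0, 0); (2, 2, 2); (0, 0, 1))


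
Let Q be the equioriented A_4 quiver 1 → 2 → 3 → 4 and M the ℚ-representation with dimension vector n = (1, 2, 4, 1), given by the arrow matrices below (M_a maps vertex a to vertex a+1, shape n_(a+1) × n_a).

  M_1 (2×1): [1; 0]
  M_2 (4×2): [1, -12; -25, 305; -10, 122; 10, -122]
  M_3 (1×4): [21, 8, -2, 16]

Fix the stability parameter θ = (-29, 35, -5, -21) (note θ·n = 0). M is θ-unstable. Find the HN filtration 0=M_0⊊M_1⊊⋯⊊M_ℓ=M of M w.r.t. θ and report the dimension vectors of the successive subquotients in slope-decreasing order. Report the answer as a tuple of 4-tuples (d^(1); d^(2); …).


Interval decomposition of M: I[1,4], I[2,3], I[3,3]^2.
HN type (ℓ=4): μ^(1)=15; μ^(2)=3; μ^(3)=-5; μ^(4)=-29

((0, 1, 1, 0); (0, 1, 1, 1); (0, 0, 2, 0); (1, 0, 0, 0))


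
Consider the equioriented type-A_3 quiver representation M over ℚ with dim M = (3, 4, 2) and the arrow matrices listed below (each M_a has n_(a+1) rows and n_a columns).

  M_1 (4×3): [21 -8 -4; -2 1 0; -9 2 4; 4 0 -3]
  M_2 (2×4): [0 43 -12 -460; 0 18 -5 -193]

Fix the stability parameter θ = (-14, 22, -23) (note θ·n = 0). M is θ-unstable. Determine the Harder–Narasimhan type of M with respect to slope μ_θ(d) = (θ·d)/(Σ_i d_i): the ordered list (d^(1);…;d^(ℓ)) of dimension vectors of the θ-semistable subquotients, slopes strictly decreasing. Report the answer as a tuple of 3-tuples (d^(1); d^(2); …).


Via rank(M_{q-1}∘⋯∘M_p): M ≅ I[1,2], I[1,3]^2, I[2,2].
μ_θ-semistable layers: μ^(1)=22; μ^(2)=-1/2; μ^(3)=-14

((0, 2, 0); (0, 2, 2); (3, 0, 0))


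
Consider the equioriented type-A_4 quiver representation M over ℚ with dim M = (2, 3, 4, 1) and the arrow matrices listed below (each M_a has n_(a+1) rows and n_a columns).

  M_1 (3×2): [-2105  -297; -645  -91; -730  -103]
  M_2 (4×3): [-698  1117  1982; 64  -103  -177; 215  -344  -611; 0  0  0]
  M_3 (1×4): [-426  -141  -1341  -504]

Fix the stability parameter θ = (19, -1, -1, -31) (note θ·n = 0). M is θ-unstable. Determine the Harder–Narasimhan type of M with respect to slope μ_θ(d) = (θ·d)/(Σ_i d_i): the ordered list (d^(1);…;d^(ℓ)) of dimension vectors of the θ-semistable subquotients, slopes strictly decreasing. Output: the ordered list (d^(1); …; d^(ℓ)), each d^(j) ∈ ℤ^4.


Via rank(M_{q-1}∘⋯∘M_p): M ≅ I[1,3], I[1,4], I[2,3], I[3,3].
μ_θ-semistable layers: μ^(1)=17/3; μ^(2)=-1; μ^(3)=-7/2

((1, 1, 1, 0); (0, 1, 2, 0); (1, 1, 1, 1))


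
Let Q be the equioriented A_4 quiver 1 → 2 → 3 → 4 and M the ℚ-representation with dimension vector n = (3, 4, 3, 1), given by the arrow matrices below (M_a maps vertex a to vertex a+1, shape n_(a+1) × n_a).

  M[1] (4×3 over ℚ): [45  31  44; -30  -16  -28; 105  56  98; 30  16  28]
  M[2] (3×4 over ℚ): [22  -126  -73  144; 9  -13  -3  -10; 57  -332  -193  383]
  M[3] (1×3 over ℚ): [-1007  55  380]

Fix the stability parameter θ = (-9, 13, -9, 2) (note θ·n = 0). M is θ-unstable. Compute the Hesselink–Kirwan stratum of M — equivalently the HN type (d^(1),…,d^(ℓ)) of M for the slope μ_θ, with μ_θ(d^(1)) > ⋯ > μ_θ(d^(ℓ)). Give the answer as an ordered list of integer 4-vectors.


Barcode: M ≅ I[1,1], I[1,3], I[1,4], I[2,2], I[2,3]. HN layers by μ_θ (3 steps, strictly decreasing):
  μ^(1)=13; μ^(2)=2; μ^(3)=-9

((0, 1, 0, 0); (0, 3, 3, 1); (3, 0, 0, 0))


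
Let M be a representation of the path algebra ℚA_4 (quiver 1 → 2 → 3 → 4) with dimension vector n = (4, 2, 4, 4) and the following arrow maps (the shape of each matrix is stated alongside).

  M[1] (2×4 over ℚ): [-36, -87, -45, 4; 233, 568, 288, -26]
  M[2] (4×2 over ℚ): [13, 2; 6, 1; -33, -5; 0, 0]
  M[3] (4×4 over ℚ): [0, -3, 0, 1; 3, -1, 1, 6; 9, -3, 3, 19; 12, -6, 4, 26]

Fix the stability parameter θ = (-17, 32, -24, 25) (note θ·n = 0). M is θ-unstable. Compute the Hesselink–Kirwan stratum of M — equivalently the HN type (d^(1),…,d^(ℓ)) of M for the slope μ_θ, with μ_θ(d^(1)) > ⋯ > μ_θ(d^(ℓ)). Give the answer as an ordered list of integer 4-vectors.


Interval decomposition of M: I[1,1]^2, I[1,3], I[1,4], I[3,4]^2, I[4,4].
HN type (ℓ=4): μ^(1)=25; μ^(2)=4; μ^(3)=-17; μ^(4)=-24

((0, 0, 0, 4); (0, 2, 2, 0); (4, 0, 0, 0); (0, 0, 2, 0))


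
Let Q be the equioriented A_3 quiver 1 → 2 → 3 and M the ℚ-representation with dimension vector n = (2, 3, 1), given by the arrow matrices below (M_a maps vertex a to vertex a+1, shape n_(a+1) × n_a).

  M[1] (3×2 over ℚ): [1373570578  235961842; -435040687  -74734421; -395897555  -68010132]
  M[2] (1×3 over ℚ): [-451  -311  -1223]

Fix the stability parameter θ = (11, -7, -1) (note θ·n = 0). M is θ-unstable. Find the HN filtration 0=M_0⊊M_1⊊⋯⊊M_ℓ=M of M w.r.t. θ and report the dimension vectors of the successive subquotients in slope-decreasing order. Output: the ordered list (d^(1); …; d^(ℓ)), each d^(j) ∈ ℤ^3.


Barcode: M ≅ I[1,2], I[1,3], I[2,2]. HN layers by μ_θ (3 steps, strictly decreasing):
  μ^(1)=2; μ^(2)=1; μ^(3)=-7

((1, 1, 0); (1, 1, 1); (0, 1, 0))


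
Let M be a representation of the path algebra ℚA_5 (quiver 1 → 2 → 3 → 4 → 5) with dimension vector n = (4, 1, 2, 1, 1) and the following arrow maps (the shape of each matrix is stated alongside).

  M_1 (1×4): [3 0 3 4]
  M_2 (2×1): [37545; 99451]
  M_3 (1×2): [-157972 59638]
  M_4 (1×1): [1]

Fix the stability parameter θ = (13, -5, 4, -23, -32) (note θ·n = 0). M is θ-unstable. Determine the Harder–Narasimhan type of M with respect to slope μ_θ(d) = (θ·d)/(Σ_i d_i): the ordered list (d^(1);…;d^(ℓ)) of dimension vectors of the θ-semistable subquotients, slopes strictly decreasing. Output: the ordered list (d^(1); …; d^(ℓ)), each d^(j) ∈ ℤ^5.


Via rank(M_{q-1}∘⋯∘M_p): M ≅ I[1,1]^3, I[1,5], I[3,3].
μ_θ-semistable layers: μ^(1)=13; μ^(2)=4; μ^(3)=-43/5

((3, 0, 0, 0, 0); (0, 0, 1, 0, 0); (1, 1, 1, 1, 1))


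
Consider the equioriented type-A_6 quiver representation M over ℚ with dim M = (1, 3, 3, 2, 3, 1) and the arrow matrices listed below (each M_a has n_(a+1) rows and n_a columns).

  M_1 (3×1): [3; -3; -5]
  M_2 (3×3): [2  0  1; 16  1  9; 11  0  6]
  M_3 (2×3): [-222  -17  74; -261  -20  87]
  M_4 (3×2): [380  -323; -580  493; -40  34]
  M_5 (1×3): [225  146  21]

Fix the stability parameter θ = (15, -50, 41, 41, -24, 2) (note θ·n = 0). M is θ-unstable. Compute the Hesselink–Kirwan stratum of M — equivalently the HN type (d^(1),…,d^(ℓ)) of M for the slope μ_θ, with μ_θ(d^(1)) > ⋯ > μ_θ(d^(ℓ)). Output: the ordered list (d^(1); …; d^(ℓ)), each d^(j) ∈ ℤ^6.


Interval decomposition of M: I[1,3], I[2,4], I[2,6], I[5,5]^2.
HN type (ℓ=5): μ^(1)=41; μ^(2)=15; μ^(3)=-35/2; μ^(4)=-24; μ^(5)=-50

((0, 0, 2, 1, 0, 0); (0, 0, 1, 1, 1, 1); (1, 1, 0, 0, 0, 0); (0, 0, 0, 0, 2, 0); (0, 2, 0, 0, 0, 0))


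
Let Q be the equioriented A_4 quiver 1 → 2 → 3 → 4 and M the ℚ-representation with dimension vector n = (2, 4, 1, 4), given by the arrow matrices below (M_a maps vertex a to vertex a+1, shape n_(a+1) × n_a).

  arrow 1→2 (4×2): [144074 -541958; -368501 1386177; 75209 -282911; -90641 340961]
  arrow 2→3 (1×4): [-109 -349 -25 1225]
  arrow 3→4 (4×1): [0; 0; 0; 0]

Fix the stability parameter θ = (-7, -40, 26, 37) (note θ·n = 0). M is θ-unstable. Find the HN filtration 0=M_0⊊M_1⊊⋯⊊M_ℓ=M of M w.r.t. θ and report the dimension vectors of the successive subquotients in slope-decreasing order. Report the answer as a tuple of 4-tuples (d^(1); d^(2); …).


Interval decomposition of M: I[1,2], I[1,3], I[2,2]^2, I[4,4]^4.
HN type (ℓ=4): μ^(1)=37; μ^(2)=26; μ^(3)=-47/2; μ^(4)=-40

((0, 0, 0, 4); (0, 0, 1, 0); (2, 2, 0, 0); (0, 2, 0, 0))


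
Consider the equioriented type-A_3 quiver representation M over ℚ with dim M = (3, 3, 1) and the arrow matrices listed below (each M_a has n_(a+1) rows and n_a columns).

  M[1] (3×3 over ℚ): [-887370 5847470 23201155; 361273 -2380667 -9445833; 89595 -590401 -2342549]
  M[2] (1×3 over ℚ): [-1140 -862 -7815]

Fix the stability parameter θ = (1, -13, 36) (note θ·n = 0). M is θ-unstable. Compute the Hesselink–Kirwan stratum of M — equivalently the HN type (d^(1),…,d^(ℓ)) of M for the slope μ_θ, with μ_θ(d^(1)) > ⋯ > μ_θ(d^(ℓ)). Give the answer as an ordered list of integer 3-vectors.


Via rank(M_{q-1}∘⋯∘M_p): M ≅ I[1,1], I[1,2], I[1,3], I[2,2].
μ_θ-semistable layers: μ^(1)=36; μ^(2)=1; μ^(3)=-6; μ^(4)=-13

((0, 0, 1); (1, 0, 0); (2, 2, 0); (0, 1, 0))


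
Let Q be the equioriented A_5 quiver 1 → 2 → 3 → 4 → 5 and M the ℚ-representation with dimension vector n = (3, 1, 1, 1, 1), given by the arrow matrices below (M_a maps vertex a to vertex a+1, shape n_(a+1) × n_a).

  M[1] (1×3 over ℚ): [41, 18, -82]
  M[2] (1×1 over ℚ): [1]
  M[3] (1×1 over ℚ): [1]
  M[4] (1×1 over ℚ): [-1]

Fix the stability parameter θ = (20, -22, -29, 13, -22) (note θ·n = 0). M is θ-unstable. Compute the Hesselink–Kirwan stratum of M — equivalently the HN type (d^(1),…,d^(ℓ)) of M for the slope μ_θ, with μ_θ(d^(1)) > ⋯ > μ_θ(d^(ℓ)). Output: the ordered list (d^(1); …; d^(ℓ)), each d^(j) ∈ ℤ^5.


Barcode: M ≅ I[1,1]^2, I[1,5]. HN layers by μ_θ (3 steps, strictly decreasing):
  μ^(1)=20; μ^(2)=-9/2; μ^(3)=-31/3

((2, 0, 0, 0, 0); (0, 0, 0, 1, 1); (1, 1, 1, 0, 0))


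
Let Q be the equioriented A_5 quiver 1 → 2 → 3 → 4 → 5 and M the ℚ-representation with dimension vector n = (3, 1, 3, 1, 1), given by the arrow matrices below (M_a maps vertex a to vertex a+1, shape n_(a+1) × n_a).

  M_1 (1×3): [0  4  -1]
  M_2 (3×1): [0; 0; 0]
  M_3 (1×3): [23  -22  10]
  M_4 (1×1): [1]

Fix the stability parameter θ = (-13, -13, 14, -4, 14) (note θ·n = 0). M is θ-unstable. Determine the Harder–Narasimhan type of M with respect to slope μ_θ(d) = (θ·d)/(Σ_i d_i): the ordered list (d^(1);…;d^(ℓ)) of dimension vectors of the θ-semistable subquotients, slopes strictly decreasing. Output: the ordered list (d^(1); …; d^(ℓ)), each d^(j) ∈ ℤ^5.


Via rank(M_{q-1}∘⋯∘M_p): M ≅ I[1,1]^2, I[1,2], I[3,3]^2, I[3,5].
μ_θ-semistable layers: μ^(1)=14; μ^(2)=5; μ^(3)=-13

((0, 0, 2, 0, 1); (0, 0, 1, 1, 0); (3, 1, 0, 0, 0))


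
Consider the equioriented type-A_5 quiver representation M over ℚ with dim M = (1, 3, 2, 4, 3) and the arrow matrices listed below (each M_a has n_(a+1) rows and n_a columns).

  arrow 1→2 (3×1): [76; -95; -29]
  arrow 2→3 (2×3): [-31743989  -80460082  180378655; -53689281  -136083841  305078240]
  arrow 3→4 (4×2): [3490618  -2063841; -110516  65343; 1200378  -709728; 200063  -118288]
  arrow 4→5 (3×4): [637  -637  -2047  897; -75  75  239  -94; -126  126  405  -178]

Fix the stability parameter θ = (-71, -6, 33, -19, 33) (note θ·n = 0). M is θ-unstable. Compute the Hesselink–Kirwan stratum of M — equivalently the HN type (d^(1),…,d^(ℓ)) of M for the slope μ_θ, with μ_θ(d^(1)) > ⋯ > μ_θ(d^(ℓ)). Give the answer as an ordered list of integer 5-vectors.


Interval decomposition of M: I[1,5], I[2,2], I[2,4], I[4,5]^2.
HN type (ℓ=5): μ^(1)=33; μ^(2)=7; μ^(3)=-6; μ^(4)=-19; μ^(5)=-71

((0, 0, 0, 0, 3); (0, 0, 2, 2, 0); (0, 3, 0, 0, 0); (0, 0, 0, 2, 0); (1, 0, 0, 0, 0))


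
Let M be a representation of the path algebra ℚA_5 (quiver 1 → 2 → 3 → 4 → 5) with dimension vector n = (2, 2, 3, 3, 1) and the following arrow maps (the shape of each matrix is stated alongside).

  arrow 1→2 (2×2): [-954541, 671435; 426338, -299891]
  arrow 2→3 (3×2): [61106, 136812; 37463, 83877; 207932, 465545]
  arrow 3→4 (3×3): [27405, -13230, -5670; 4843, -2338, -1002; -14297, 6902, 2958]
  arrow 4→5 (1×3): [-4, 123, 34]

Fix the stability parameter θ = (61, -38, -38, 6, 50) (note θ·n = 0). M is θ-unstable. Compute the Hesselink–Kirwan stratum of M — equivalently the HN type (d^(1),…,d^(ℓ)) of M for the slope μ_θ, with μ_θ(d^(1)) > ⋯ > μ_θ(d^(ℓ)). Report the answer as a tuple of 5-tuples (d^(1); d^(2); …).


Interval decomposition of M: I[1,3]^2, I[3,5], I[4,4]^2.
HN type (ℓ=4): μ^(1)=50; μ^(2)=6; μ^(3)=-5; μ^(4)=-38

((0, 0, 0, 0, 1); (0, 0, 0, 3, 0); (2, 2, 2, 0, 0); (0, 0, 1, 0, 0))


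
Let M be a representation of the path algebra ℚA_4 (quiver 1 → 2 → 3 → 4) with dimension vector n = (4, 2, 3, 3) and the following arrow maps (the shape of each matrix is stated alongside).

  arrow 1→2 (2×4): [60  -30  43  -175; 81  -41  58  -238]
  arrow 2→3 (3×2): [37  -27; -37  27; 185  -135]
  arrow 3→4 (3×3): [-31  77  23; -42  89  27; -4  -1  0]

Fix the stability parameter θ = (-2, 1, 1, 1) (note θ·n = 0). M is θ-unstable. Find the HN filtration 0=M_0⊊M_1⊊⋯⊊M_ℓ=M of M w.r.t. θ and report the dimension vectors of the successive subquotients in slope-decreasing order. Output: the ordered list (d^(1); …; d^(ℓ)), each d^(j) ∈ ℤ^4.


Via rank(M_{q-1}∘⋯∘M_p): M ≅ I[1,1]^2, I[1,2], I[1,4], I[3,4]^2.
μ_θ-semistable layers: μ^(1)=1; μ^(2)=-2

((0, 2, 3, 3); (4, 0, 0, 0))


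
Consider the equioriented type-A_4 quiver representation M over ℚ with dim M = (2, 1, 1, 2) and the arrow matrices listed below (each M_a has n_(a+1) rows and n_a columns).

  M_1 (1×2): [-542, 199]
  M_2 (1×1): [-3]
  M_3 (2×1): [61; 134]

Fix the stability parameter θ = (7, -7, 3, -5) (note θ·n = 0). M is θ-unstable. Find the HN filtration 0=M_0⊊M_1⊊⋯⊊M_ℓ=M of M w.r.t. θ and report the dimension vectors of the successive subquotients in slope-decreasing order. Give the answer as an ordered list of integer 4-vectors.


Via rank(M_{q-1}∘⋯∘M_p): M ≅ I[1,1], I[1,4], I[4,4].
μ_θ-semistable layers: μ^(1)=7; μ^(2)=-1/2; μ^(3)=-5

((1, 0, 0, 0); (1, 1, 1, 1); (0, 0, 0, 1))


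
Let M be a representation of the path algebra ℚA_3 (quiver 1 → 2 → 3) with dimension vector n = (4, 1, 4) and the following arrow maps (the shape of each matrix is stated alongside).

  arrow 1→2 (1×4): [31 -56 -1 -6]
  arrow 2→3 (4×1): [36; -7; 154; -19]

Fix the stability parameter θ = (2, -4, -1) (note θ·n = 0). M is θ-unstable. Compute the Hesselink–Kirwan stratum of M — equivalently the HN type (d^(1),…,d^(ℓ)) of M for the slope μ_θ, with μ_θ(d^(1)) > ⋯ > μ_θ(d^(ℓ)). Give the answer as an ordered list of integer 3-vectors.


Barcode: M ≅ I[1,1]^3, I[1,3], I[3,3]^3. HN layers by μ_θ (2 steps, strictly decreasing):
  μ^(1)=2; μ^(2)=-1

((3, 0, 0); (1, 1, 4))


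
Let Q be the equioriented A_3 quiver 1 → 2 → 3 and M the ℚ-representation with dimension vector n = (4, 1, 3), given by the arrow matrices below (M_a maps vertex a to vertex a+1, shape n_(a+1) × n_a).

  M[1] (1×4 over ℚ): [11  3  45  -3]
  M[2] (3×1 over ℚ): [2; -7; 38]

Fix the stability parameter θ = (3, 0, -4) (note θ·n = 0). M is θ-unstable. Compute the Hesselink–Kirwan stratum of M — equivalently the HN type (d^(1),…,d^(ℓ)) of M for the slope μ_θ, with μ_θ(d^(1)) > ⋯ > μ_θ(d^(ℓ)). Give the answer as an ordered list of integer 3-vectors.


Via rank(M_{q-1}∘⋯∘M_p): M ≅ I[1,1]^3, I[1,3], I[3,3]^2.
μ_θ-semistable layers: μ^(1)=3; μ^(2)=-1/3; μ^(3)=-4

((3, 0, 0); (1, 1, 1); (0, 0, 2))


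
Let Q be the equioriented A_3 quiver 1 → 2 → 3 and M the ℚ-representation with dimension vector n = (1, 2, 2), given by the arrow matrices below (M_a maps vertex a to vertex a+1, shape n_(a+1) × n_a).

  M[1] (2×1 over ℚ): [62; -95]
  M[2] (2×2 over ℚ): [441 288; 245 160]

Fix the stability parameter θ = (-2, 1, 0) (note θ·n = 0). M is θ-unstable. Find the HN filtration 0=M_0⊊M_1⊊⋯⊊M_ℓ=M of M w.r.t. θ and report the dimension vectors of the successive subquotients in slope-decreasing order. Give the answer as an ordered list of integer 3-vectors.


Interval decomposition of M: I[1,3], I[2,2], I[3,3].
HN type (ℓ=4): μ^(1)=1; μ^(2)=1/2; μ^(3)=0; μ^(4)=-2

((0, 1, 0); (0, 1, 1); (0, 0, 1); (1, 0, 0))


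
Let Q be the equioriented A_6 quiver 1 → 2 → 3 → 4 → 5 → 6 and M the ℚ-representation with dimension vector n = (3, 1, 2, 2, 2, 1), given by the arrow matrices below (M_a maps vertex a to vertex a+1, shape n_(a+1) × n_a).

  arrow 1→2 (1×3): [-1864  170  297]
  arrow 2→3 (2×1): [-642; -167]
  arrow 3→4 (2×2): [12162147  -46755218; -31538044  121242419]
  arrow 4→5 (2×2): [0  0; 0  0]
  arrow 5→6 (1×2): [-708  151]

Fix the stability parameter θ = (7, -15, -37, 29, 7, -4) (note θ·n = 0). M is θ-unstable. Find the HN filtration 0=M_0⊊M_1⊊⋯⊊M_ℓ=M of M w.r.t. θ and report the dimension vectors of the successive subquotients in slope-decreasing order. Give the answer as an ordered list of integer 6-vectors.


Barcode: M ≅ I[1,1]^2, I[1,4], I[3,4], I[5,5], I[5,6]. HN layers by μ_θ (5 steps, strictly decreasing):
  μ^(1)=29; μ^(2)=7; μ^(3)=3/2; μ^(4)=-15; μ^(5)=-37

((0, 0, 0, 2, 0, 0); (2, 0, 0, 0, 1, 0); (0, 0, 0, 0, 1, 1); (1, 1, 1, 0, 0, 0); (0, 0, 1, 0, 0, 0))
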